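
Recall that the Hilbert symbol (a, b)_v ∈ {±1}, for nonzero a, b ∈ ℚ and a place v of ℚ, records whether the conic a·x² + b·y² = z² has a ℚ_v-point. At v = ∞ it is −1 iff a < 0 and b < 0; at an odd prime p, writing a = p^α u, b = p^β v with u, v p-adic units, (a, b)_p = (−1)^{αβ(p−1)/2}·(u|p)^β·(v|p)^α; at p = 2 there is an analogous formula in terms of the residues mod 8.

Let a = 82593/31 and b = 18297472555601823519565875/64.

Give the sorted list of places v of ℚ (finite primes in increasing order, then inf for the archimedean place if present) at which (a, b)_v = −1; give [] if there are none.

[2, 3, 5, 7, 19, 31]

Mod squares: a ≡ 284487, b ≡ 424235. Check v ∈ {∞, 2, 3, 5, 7, 17, 19, 23, 31}.
v=23: a=23^1·(≡9), b=23^3·(≡15) mod 23; (9|23)=+1, (15|23)=-1; (−1)^{1·3·11}·(+1)^3·(-1)^1 = +1.
v=7: a=7^1·(≡6), b=7^3·(≡6) mod 7; (6|7)=-1, (6|7)=-1; (−1)^{1·3·3}·(-1)^3·(-1)^1 = -1.
v=∞: 284487 > 0 and 424235 > 0  ⇒  (a,b)_∞ = +1.
v=3: a=3^3·(≡2), b=3^12·(≡2) mod 3; (2|3)=-1, (2|3)=-1; (−1)^{3·12·1}·(-1)^12·(-1)^3 = -1.
v=31: a=31^-1·(≡9), b=31^3·(≡18) mod 31; (9|31)=+1, (18|31)=+1; (−1)^{-1·3·15}·(+1)^3·(+1)^-1 = -1.
v=2: v_2(a)=0, v_2(b)=-6; units ≡ 7, 3 (mod 8); ε·ε+αω+βω = 1·1+0·1+-6·0 ≡ 1  ⇒  (a,b)_2 = -1.
v=19: a=19^1·(≡6), b=19^4·(≡14) mod 19; (6|19)=+1, (14|19)=-1; (−1)^{1·4·9}·(+1)^4·(-1)^1 = -1.
v=17: a=17^0·(≡9), b=17^1·(≡16) mod 17; (9|17)=+1, (16|17)=+1; (−1)^{0·1·8}·(+1)^1·(+1)^0 = +1.
v=5: a=5^0·(≡3), b=5^3·(≡3) mod 5; (3|5)=-1, (3|5)=-1; (−1)^{0·3·2}·(-1)^3·(-1)^0 = -1.
(284487, 424235 / ℚ) ramifies at {2, 3, 5, 7, 19, 31}: a division algebra.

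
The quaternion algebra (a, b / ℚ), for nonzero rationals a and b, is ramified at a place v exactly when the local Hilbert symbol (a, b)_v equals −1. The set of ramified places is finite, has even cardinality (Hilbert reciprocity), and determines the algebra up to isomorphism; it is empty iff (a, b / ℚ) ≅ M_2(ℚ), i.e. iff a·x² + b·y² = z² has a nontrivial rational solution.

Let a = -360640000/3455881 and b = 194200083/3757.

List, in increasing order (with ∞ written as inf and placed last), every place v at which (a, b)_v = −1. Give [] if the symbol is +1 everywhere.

[13, 23]

(a, b) ≡ (-46, 116831) mod (ℚ^×)²; places V = {2, 3, 5, 7, 11, 13, 17, 19, 23, 43, ∞}.
(a,b)_2: α=9, β=0; u≡1, v≡7 (mod 8); ε(u)ε(v)=0·1, αω(v)=9·0, βω(u)=0·0; sum ≡ 0  ⇒  +1.
(a,b)_43: α=0, u≡10; β=1, v≡29 (mod 43); (10|43)=+1, (29|43)=-1; sign (−1)^0·+1^1·-1^0 = +1.
(a,b)_∞: sgn(-46)=−, sgn(116831)=+, so +1.
(a,b)_17: α=0, u≡3; β=-2, v≡3 (mod 17); (3|17)=-1, (3|17)=-1; sign (−1)^0·-1^-2·-1^0 = +1.
(a,b)_7: α=2, u≡5; β=4, v≡1 (mod 7); (5|7)=-1, (1|7)=+1; sign (−1)^0·-1^4·+1^2 = +1.
(a,b)_5: α=4, u≡1; β=0, v≡4 (mod 5); (1|5)=+1, (4|5)=+1; sign (−1)^0·+1^0·+1^4 = +1.
(a,b)_11: α=-2, u≡1; β=1, v≡8 (mod 11); (1|11)=+1, (8|11)=-1; sign (−1)^0·+1^1·-1^-2 = +1.
(a,b)_3: α=0, u≡2; β=2, v≡2 (mod 3); (2|3)=-1, (2|3)=-1; sign (−1)^0·-1^2·-1^0 = +1.
(a,b)_19: α=0, u≡5; β=1, v≡10 (mod 19); (5|19)=+1, (10|19)=-1; sign (−1)^0·+1^1·-1^0 = +1.
(a,b)_13: α=-4, u≡5; β=-1, v≡4 (mod 13); (5|13)=-1, (4|13)=+1; sign (−1)^0·-1^-1·+1^-4 = -1.
(a,b)_23: α=1, u≡7; β=0, v≡14 (mod 23); (7|23)=-1, (14|23)=-1; sign (−1)^0·-1^0·-1^1 = -1.
|Ram(-46, 116831)| = 2, even; anisotropic at {13, 23}.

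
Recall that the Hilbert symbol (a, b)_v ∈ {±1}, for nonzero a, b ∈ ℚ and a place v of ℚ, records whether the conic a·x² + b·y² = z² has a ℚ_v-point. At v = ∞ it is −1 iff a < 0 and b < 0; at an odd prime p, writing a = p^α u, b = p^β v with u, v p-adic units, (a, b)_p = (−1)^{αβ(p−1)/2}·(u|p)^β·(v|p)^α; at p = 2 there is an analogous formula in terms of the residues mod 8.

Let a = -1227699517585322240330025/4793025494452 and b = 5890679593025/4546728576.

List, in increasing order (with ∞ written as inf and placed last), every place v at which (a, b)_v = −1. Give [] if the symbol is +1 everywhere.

[2, 11, 13, 17]

Mod squares: a ≡ -7293, b ≡ 1066. Check v ∈ {∞, 2, 3, 5, 7, 11, 13, 17, 19, 29, 41, 43}.
v=7: a=7^2·(≡1), b=7^0·(≡2) mod 7; (1|7)=+1, (2|7)=+1; (−1)^{2·0·3}·(+1)^0·(+1)^2 = +1.
v=41: a=41^8·(≡16), b=41^3·(≡17) mod 41; (16|41)=+1, (17|41)=-1; (−1)^{8·3·20}·(+1)^3·(-1)^8 = +1.
v=19: a=19^-4·(≡15), b=19^-2·(≡18) mod 19; (15|19)=-1, (18|19)=-1; (−1)^{-4·-2·9}·(-1)^-2·(-1)^-4 = +1.
v=3: a=3^1·(≡2), b=3^-2·(≡1) mod 3; (2|3)=-1, (1|3)=+1; (−1)^{1·-2·1}·(-1)^-2·(+1)^1 = +1.
v=2: v_2(a)=-2, v_2(b)=-7; units ≡ 3, 5 (mod 8); ε·ε+αω+βω = 1·0+-2·1+-7·1 ≡ 1  ⇒  (a,b)_2 = -1.
v=11: a=11^3·(≡10), b=11^0·(≡8) mod 11; (10|11)=-1, (8|11)=-1; (−1)^{3·0·5}·(-1)^0·(-1)^3 = -1.
v=29: a=29^-4·(≡14), b=29^-2·(≡24) mod 29; (14|29)=-1, (24|29)=+1; (−1)^{-4·-2·14}·(-1)^-2·(+1)^-4 = +1.
v=17: a=17^1·(≡2), b=17^0·(≡5) mod 17; (2|17)=+1, (5|17)=-1; (−1)^{1·0·8}·(+1)^0·(-1)^1 = -1.
v=5: a=5^2·(≡2), b=5^2·(≡1) mod 5; (2|5)=-1, (1|5)=+1; (−1)^{2·2·2}·(-1)^2·(+1)^2 = +1.
v=13: a=13^-1·(≡7), b=13^-1·(≡9) mod 13; (7|13)=-1, (9|13)=+1; (−1)^{-1·-1·6}·(-1)^-1·(+1)^-1 = -1.
v=∞: -7293 < 0 and 1066 > 0  ⇒  (a,b)_∞ = +1.
v=43: a=43^2·(≡31), b=43^4·(≡19) mod 43; (31|43)=+1, (19|43)=-1; (−1)^{2·4·21}·(+1)^4·(-1)^2 = +1.
Ram(-7293, 1066) = {2, 11, 13, 17}; no ℚ_2-point on the conic.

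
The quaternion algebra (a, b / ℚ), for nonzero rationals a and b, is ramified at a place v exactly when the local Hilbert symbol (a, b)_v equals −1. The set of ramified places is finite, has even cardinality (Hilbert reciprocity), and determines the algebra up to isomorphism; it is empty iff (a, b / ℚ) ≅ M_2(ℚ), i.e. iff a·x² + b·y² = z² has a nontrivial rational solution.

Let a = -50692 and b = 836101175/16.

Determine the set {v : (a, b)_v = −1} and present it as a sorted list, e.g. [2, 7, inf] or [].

[2, 13, 23, 29]

(a, b) ≡ (-12673, 39767) mod (ℚ^×)²; places V = {2, 5, 7, 13, 19, 23, 29, ∞}.
(a,b)_19: α=1, u≡11; β=1, v≡8 (mod 19); (11|19)=+1, (8|19)=-1; sign (−1)^1·+1^1·-1^1 = +1.
(a,b)_13: α=0, u≡8; β=1, v≡1 (mod 13); (8|13)=-1, (1|13)=+1; sign (−1)^0·-1^1·+1^0 = -1.
(a,b)_23: α=1, u≡4; β=1, v≡18 (mod 23); (4|23)=+1, (18|23)=+1; sign (−1)^1·+1^1·+1^1 = -1.
(a,b)_∞: sgn(-12673)=−, sgn(39767)=+, so +1.
(a,b)_7: α=0, u≡2; β=1, v≡1 (mod 7); (2|7)=+1, (1|7)=+1; sign (−1)^0·+1^1·+1^0 = +1.
(a,b)_29: α=1, u≡21; β=2, v≡27 (mod 29); (21|29)=-1, (27|29)=-1; sign (−1)^0·-1^2·-1^1 = -1.
(a,b)_2: α=2, β=-4; u≡7, v≡7 (mod 8); ε(u)ε(v)=1·1, αω(v)=2·0, βω(u)=-4·0; sum ≡ 1  ⇒  -1.
(a,b)_5: α=0, u≡3; β=2, v≡2 (mod 5); (3|5)=-1, (2|5)=-1; sign (−1)^0·-1^2·-1^0 = +1.
|Ram(-12673, 39767)| = 4, even; anisotropic at {2, 13, 23, 29}.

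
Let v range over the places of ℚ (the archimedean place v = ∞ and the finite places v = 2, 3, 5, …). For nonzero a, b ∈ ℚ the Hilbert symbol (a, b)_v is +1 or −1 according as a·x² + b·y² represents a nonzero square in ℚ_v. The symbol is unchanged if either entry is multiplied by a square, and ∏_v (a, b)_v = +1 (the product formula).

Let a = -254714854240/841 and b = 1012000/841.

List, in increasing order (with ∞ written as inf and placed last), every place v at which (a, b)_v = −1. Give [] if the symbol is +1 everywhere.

Mod squares: a ≡ -248710, b ≡ 2530. Check v ∈ {∞, 2, 5, 7, 11, 17, 19, 23, 29}.
v=11: a=11^3·(≡6), b=11^1·(≡8) mod 11; (6|11)=-1, (8|11)=-1; (−1)^{3·1·5}·(-1)^1·(-1)^3 = -1.
v=19: a=19^1·(≡5), b=19^0·(≡12) mod 19; (5|19)=+1, (12|19)=-1; (−1)^{1·0·9}·(+1)^0·(-1)^1 = -1.
v=29: a=29^-2·(≡4), b=29^-2·(≡16) mod 29; (4|29)=+1, (16|29)=+1; (−1)^{-2·-2·14}·(+1)^-2·(+1)^-2 = +1.
v=7: a=7^1·(≡4), b=7^0·(≡3) mod 7; (4|7)=+1, (3|7)=-1; (−1)^{1·0·3}·(+1)^0·(-1)^1 = -1.
v=∞: -248710 < 0 and 2530 > 0  ⇒  (a,b)_∞ = +1.
v=2: v_2(a)=5, v_2(b)=5; units ≡ 5, 1 (mod 8); ε·ε+αω+βω = 0·0+5·0+5·1 ≡ 1  ⇒  (a,b)_2 = -1.
v=5: a=5^1·(≡2), b=5^3·(≡1) mod 5; (2|5)=-1, (1|5)=+1; (−1)^{1·3·2}·(-1)^3·(+1)^1 = -1.
v=23: a=23^2·(≡9), b=23^1·(≡16) mod 23; (9|23)=+1, (16|23)=+1; (−1)^{2·1·11}·(+1)^1·(+1)^2 = +1.
v=17: a=17^1·(≡5), b=17^0·(≡3) mod 17; (5|17)=-1, (3|17)=-1; (−1)^{1·0·8}·(-1)^0·(-1)^1 = -1.
Ram(-248710, 2530) = {2, 5, 7, 11, 17, 19}; no ℚ_2-point on the conic.

[2, 5, 7, 11, 17, 19]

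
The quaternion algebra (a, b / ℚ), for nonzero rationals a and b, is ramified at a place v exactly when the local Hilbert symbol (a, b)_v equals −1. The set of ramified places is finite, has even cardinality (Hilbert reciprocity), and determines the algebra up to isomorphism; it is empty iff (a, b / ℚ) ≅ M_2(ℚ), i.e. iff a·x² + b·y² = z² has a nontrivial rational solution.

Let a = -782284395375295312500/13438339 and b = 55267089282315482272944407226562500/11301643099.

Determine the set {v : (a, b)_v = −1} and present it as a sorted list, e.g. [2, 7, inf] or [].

[3, 7]

Mod squares: a ≡ -1311, b ≡ 100947. Check v ∈ {∞, 2, 3, 5, 7, 11, 13, 19, 23, 29}.
v=2: v_2(a)=2, v_2(b)=2; units ≡ 1, 3 (mod 8); ε·ε+αω+βω = 0·1+2·1+2·0 ≡ 0  ⇒  (a,b)_2 = +1.
v=5: a=5^8·(≡1), b=5^12·(≡3) mod 5; (1|5)=+1, (3|5)=-1; (−1)^{8·12·2}·(+1)^12·(-1)^8 = +1.
v=19: a=19^-1·(≡1), b=19^-1·(≡18) mod 19; (1|19)=+1, (18|19)=-1; (−1)^{-1·-1·9}·(+1)^-1·(-1)^-1 = +1.
v=13: a=13^4·(≡2), b=13^8·(≡11) mod 13; (2|13)=-1, (11|13)=-1; (−1)^{4·8·6}·(-1)^8·(-1)^4 = +1.
v=3: a=3^5·(≡1), b=3^7·(≡1) mod 3; (1|3)=+1, (1|3)=+1; (−1)^{5·7·1}·(+1)^7·(+1)^5 = -1.
v=23: a=23^3·(≡6), b=23^7·(≡11) mod 23; (6|23)=+1, (11|23)=-1; (−1)^{3·7·11}·(+1)^7·(-1)^3 = +1.
v=11: a=11^2·(≡9), b=11^3·(≡9) mod 11; (9|11)=+1, (9|11)=+1; (−1)^{2·3·5}·(+1)^3·(+1)^2 = +1.
v=∞: -1311 < 0 and 100947 > 0  ⇒  (a,b)_∞ = +1.
v=29: a=29^-4·(≡5), b=29^-6·(≡26) mod 29; (5|29)=+1, (26|29)=-1; (−1)^{-4·-6·14}·(+1)^-6·(-1)^-4 = +1.
v=7: a=7^2·(≡3), b=7^1·(≡2) mod 7; (3|7)=-1, (2|7)=+1; (−1)^{2·1·3}·(-1)^1·(+1)^2 = -1.
Ram(-1311, 100947) = {3, 7}; no ℚ_3-point on the conic.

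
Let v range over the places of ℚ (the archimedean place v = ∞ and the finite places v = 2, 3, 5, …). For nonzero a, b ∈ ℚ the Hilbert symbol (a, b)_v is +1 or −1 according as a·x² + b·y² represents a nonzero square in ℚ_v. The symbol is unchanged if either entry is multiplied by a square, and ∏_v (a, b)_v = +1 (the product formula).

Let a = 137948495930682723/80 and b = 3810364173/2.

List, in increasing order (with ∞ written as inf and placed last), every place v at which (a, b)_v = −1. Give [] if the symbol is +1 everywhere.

Mod squares: a ≡ 15, b ≡ 714. Check v ∈ {∞, 2, 3, 5, 7, 11, 13, 17}.
v=17: a=17^2·(≡9), b=17^1·(≡1) mod 17; (9|17)=+1, (1|17)=+1; (−1)^{2·1·8}·(+1)^1·(+1)^2 = +1.
v=2: v_2(a)=-4, v_2(b)=-1; units ≡ 7, 5 (mod 8); ε·ε+αω+βω = 1·0+-4·1+-1·0 ≡ 0  ⇒  (a,b)_2 = +1.
v=5: a=5^-1·(≡3), b=5^0·(≡4) mod 5; (3|5)=-1, (4|5)=+1; (−1)^{-1·0·2}·(-1)^0·(+1)^-1 = +1.
v=3: a=3^13·(≡2), b=3^7·(≡1) mod 3; (2|3)=-1, (1|3)=+1; (−1)^{13·7·1}·(-1)^7·(+1)^13 = +1.
v=∞: 15 > 0 and 714 > 0  ⇒  (a,b)_∞ = +1.
v=11: a=11^6·(≡9), b=11^4·(≡2) mod 11; (9|11)=+1, (2|11)=-1; (−1)^{6·4·5}·(+1)^4·(-1)^6 = +1.
v=13: a=13^2·(≡2), b=13^0·(≡9) mod 13; (2|13)=-1, (9|13)=+1; (−1)^{2·0·6}·(-1)^0·(+1)^2 = +1.
v=7: a=7^0·(≡2), b=7^1·(≡4) mod 7; (2|7)=+1, (4|7)=+1; (−1)^{0·1·3}·(+1)^1·(+1)^0 = +1.
Every local symbol is +1, so the conic 15·x² + 714·y² = z² has ℚ_v-points for all v and hence a ℚ-point; (a, b / ℚ) ≅ M_2(ℚ).

[]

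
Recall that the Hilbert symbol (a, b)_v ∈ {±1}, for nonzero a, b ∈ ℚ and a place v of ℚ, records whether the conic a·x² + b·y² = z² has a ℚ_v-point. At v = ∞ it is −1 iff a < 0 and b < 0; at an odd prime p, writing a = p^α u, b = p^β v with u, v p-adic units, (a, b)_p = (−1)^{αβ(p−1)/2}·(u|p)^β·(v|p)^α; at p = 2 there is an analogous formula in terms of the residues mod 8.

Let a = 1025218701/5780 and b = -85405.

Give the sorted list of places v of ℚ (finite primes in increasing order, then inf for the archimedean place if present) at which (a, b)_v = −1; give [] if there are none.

Mod squares: a ≡ 175305, b ≡ -85405. Check v ∈ {∞, 2, 3, 5, 13, 17, 19, 29, 31}.
v=13: a=13^1·(≡3), b=13^0·(≡5) mod 13; (3|13)=+1, (5|13)=-1; (−1)^{1·0·6}·(+1)^0·(-1)^1 = -1.
v=5: a=5^-1·(≡1), b=5^1·(≡4) mod 5; (1|5)=+1, (4|5)=+1; (−1)^{-1·1·2}·(+1)^1·(+1)^-1 = +1.
v=19: a=19^2·(≡17), b=19^1·(≡8) mod 19; (17|19)=+1, (8|19)=-1; (−1)^{2·1·9}·(+1)^1·(-1)^2 = +1.
v=17: a=17^-2·(≡8), b=17^0·(≡3) mod 17; (8|17)=+1, (3|17)=-1; (−1)^{-2·0·8}·(+1)^0·(-1)^-2 = +1.
v=29: a=29^1·(≡20), b=29^1·(≡13) mod 29; (20|29)=+1, (13|29)=+1; (−1)^{1·1·14}·(+1)^1·(+1)^1 = +1.
v=3: a=3^5·(≡1), b=3^0·(≡2) mod 3; (1|3)=+1, (2|3)=-1; (−1)^{5·0·1}·(+1)^0·(-1)^5 = -1.
v=31: a=31^1·(≡13), b=31^1·(≡4) mod 31; (13|31)=-1, (4|31)=+1; (−1)^{1·1·15}·(-1)^1·(+1)^1 = +1.
v=∞: 175305 > 0 and -85405 < 0  ⇒  (a,b)_∞ = +1.
v=2: v_2(a)=-2, v_2(b)=0; units ≡ 1, 3 (mod 8); ε·ε+αω+βω = 0·1+-2·1+0·0 ≡ 0  ⇒  (a,b)_2 = +1.
Ram(175305, -85405) = {3, 13}; no ℚ_3-point on the conic.

[3, 13]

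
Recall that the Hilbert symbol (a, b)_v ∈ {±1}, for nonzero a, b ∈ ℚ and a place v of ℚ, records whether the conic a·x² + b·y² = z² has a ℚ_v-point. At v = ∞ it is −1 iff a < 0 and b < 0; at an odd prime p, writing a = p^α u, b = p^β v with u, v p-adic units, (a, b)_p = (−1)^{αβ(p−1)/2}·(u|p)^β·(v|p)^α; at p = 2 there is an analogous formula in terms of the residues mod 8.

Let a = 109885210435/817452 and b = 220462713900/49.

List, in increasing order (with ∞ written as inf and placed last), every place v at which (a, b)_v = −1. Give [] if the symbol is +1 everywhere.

(a, b) ≡ (2145, 11) mod (ℚ^×)²; places V = {2, 3, 5, 7, 11, 13, 23, 29, ∞}.
(a,b)_11: α=3, u≡7; β=5, v≡1 (mod 11); (7|11)=-1, (1|11)=+1; sign (−1)^1·-1^5·+1^3 = +1.
(a,b)_13: α=1, u≡3; β=2, v≡2 (mod 13); (3|13)=+1, (2|13)=-1; sign (−1)^0·+1^2·-1^1 = -1.
(a,b)_5: α=1, u≡1; β=2, v≡4 (mod 5); (1|5)=+1, (4|5)=+1; sign (−1)^0·+1^2·+1^1 = +1.
(a,b)_2: α=-2, β=2; u≡1, v≡3 (mod 8); ε(u)ε(v)=0·1, αω(v)=-2·1, βω(u)=2·0; sum ≡ 0  ⇒  +1.
(a,b)_23: α=2, u≡12; β=0, v≡15 (mod 23); (12|23)=+1, (15|23)=-1; sign (−1)^0·+1^0·-1^2 = +1.
(a,b)_∞: sgn(2145)=+, sgn(11)=+, so +1.
(a,b)_7: α=4, u≡6; β=-2, v≡2 (mod 7); (6|7)=-1, (2|7)=+1; sign (−1)^0·-1^-2·+1^4 = +1.
(a,b)_29: α=-2, u≡24; β=0, v≡12 (mod 29); (24|29)=+1, (12|29)=-1; sign (−1)^0·+1^0·-1^-2 = +1.
(a,b)_3: α=-5, u≡1; β=4, v≡2 (mod 3); (1|3)=+1, (2|3)=-1; sign (−1)^0·+1^4·-1^-5 = -1.
|Ram(2145, 11)| = 2, even; anisotropic at {3, 13}.

[3, 13]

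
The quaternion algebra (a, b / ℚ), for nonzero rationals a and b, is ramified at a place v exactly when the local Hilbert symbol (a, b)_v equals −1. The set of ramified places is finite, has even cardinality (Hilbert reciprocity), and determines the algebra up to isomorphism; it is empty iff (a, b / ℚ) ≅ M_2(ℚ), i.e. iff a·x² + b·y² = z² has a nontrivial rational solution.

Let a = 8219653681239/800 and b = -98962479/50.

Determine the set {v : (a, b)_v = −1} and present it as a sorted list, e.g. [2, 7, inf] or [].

(a, b) ≡ (1822942, -271502) mod (ℚ^×)²; places V = {2, 3, 5, 7, 11, 13, 41, 43, 47, ∞}.
(a,b)_11: α=3, u≡10; β=1, v≡6 (mod 11); (10|11)=-1, (6|11)=-1; sign (−1)^1·-1^1·-1^3 = -1.
(a,b)_5: α=-2, u≡2; β=-2, v≡3 (mod 5); (2|5)=-1, (3|5)=-1; sign (−1)^0·-1^-2·-1^-2 = +1.
(a,b)_41: α=1, u≡37; β=1, v≡31 (mod 41); (37|41)=+1, (31|41)=+1; sign (−1)^0·+1^1·+1^1 = +1.
(a,b)_∞: sgn(1822942)=+, sgn(-271502)=−, so +1.
(a,b)_3: α=2, u≡1; β=6, v≡1 (mod 3); (1|3)=+1, (1|3)=+1; sign (−1)^0·+1^6·+1^2 = +1.
(a,b)_2: α=-5, β=-1; u≡7, v≡1 (mod 8); ε(u)ε(v)=1·0, αω(v)=-5·0, βω(u)=-1·0; sum ≡ 0  ⇒  +1.
(a,b)_43: α=1, u≡26; β=1, v≡42 (mod 43); (26|43)=-1, (42|43)=-1; sign (−1)^1·-1^1·-1^1 = -1.
(a,b)_13: α=2, u≡10; β=0, v≡9 (mod 13); (10|13)=+1, (9|13)=+1; sign (−1)^0·+1^0·+1^2 = +1.
(a,b)_47: α=1, u≡20; β=0, v≡21 (mod 47); (20|47)=-1, (21|47)=+1; sign (−1)^0·-1^0·+1^1 = +1.
(a,b)_7: α=2, u≡2; β=1, v≡4 (mod 7); (2|7)=+1, (4|7)=+1; sign (−1)^0·+1^1·+1^2 = +1.
Ram(1822942, -271502) = {11, 43}; no ℚ_11-point on the conic.

[11, 43]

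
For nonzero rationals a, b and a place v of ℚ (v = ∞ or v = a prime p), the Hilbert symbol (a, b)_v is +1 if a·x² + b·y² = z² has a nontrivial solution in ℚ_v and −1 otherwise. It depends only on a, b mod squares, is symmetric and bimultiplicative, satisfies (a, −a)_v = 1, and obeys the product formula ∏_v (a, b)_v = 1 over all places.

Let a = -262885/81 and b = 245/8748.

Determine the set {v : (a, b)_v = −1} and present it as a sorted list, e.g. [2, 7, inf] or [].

[2, 3, 29, 37]

(a, b) ≡ (-5365, 15) mod (ℚ^×)²; places V = {2, 3, 5, 7, 29, 37, ∞}.
(a,b)_∞: sgn(-5365)=−, sgn(15)=+, so +1.
(a,b)_5: α=1, u≡3; β=1, v≡3 (mod 5); (3|5)=-1, (3|5)=-1; sign (−1)^0·-1^1·-1^1 = +1.
(a,b)_37: α=1, u≡21; β=0, v≡13 (mod 37); (21|37)=+1, (13|37)=-1; sign (−1)^0·+1^0·-1^1 = -1.
(a,b)_7: α=2, u≡1; β=2, v≡1 (mod 7); (1|7)=+1, (1|7)=+1; sign (−1)^0·+1^2·+1^2 = +1.
(a,b)_29: α=1, u≡27; β=0, v≡19 (mod 29); (27|29)=-1, (19|29)=-1; sign (−1)^0·-1^0·-1^1 = -1.
(a,b)_2: α=0, β=-2; u≡3, v≡7 (mod 8); ε(u)ε(v)=1·1, αω(v)=0·0, βω(u)=-2·1; sum ≡ 1  ⇒  -1.
(a,b)_3: α=-4, u≡2; β=-7, v≡2 (mod 3); (2|3)=-1, (2|3)=-1; sign (−1)^0·-1^-7·-1^-4 = -1.
(-5365, 15 / ℚ) ramifies at {2, 3, 29, 37}: a division algebra.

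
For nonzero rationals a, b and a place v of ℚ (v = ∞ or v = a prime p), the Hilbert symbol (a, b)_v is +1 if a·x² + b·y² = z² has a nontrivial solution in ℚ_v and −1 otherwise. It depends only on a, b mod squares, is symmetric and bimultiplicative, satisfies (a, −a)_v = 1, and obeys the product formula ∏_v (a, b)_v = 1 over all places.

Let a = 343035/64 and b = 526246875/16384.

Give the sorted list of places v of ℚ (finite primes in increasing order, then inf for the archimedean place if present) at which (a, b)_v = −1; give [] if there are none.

[2, 3, 5, 11]

Mod squares: a ≡ 35, b ≡ 1155. Check v ∈ {∞, 2, 3, 5, 7, 11}.
v=3: a=3^4·(≡2), b=3^7·(≡1) mod 3; (2|3)=-1, (1|3)=+1; (−1)^{4·7·1}·(-1)^7·(+1)^4 = -1.
v=5: a=5^1·(≡3), b=5^5·(≡1) mod 5; (3|5)=-1, (1|5)=+1; (−1)^{1·5·2}·(-1)^5·(+1)^1 = -1.
v=2: v_2(a)=-6, v_2(b)=-14; units ≡ 3, 3 (mod 8); ε·ε+αω+βω = 1·1+-6·1+-14·1 ≡ 1  ⇒  (a,b)_2 = -1.
v=7: a=7^1·(≡5), b=7^1·(≡2) mod 7; (5|7)=-1, (2|7)=+1; (−1)^{1·1·3}·(-1)^1·(+1)^1 = +1.
v=11: a=11^2·(≡7), b=11^1·(≡6) mod 11; (7|11)=-1, (6|11)=-1; (−1)^{2·1·5}·(-1)^1·(-1)^2 = -1.
v=∞: 35 > 0 and 1155 > 0  ⇒  (a,b)_∞ = +1.
Ram(35, 1155) = {2, 3, 5, 11}; no ℚ_2-point on the conic.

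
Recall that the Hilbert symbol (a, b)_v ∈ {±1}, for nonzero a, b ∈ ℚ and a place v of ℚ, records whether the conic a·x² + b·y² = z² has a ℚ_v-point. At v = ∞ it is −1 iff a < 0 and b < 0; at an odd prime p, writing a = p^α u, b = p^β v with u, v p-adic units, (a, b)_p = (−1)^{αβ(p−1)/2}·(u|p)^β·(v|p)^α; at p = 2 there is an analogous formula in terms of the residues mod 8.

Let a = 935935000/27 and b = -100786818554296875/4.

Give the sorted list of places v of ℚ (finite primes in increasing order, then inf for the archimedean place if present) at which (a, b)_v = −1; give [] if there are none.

[2, 7, 13, 17]

Mod squares: a ≡ 9282, b ≡ -11. Check v ∈ {∞, 2, 3, 5, 7, 11, 13, 17}.
v=7: a=7^1·(≡5), b=7^2·(≡6) mod 7; (5|7)=-1, (6|7)=-1; (−1)^{1·2·3}·(-1)^2·(-1)^1 = -1.
v=11: a=11^2·(≡4), b=11^3·(≡2) mod 11; (4|11)=+1, (2|11)=-1; (−1)^{2·3·5}·(+1)^3·(-1)^2 = +1.
v=13: a=13^1·(≡12), b=13^2·(≡11) mod 13; (12|13)=+1, (11|13)=-1; (−1)^{1·2·6}·(+1)^2·(-1)^1 = -1.
v=3: a=3^-3·(≡1), b=3^4·(≡1) mod 3; (1|3)=+1, (1|3)=+1; (−1)^{-3·4·1}·(+1)^4·(+1)^-3 = +1.
v=2: v_2(a)=3, v_2(b)=-2; units ≡ 1, 5 (mod 8); ε·ε+αω+βω = 0·0+3·1+-2·0 ≡ 1  ⇒  (a,b)_2 = -1.
v=∞: 9282 > 0 and -11 < 0  ⇒  (a,b)_∞ = +1.
v=5: a=5^4·(≡3), b=5^8·(≡4) mod 5; (3|5)=-1, (4|5)=+1; (−1)^{4·8·2}·(-1)^8·(+1)^4 = +1.
v=17: a=17^1·(≡16), b=17^2·(≡7) mod 17; (16|17)=+1, (7|17)=-1; (−1)^{1·2·8}·(+1)^2·(-1)^1 = -1.
|Ram(9282, -11)| = 4, even; anisotropic at {2, 7, 13, 17}.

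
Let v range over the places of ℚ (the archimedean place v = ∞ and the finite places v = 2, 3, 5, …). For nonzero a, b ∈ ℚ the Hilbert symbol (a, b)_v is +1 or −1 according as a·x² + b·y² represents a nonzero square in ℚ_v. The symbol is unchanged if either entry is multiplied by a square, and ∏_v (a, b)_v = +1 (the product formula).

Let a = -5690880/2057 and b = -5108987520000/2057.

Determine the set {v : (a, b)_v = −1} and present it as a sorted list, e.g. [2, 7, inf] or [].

[7, 17, 19, inf]

Mod squares: a ≡ -41990, b ≡ -4641. Check v ∈ {∞, 2, 3, 5, 7, 11, 13, 17, 19}.
v=∞: -41990 < 0 and -4641 < 0  ⇒  (a,b)_∞ = -1.
v=3: a=3^2·(≡1), b=3^5·(≡1) mod 3; (1|3)=+1, (1|3)=+1; (−1)^{2·5·1}·(+1)^5·(+1)^2 = +1.
v=5: a=5^1·(≡2), b=5^4·(≡4) mod 5; (2|5)=-1, (4|5)=+1; (−1)^{1·4·2}·(-1)^4·(+1)^1 = +1.
v=17: a=17^-1·(≡3), b=17^-1·(≡8) mod 17; (3|17)=-1, (8|17)=+1; (−1)^{-1·-1·8}·(-1)^-1·(+1)^-1 = -1.
v=7: a=7^0·(≡6), b=7^1·(≡4) mod 7; (6|7)=-1, (4|7)=+1; (−1)^{0·1·3}·(-1)^1·(+1)^0 = -1.
v=13: a=13^1·(≡5), b=13^1·(≡6) mod 13; (5|13)=-1, (6|13)=-1; (−1)^{1·1·6}·(-1)^1·(-1)^1 = +1.
v=2: v_2(a)=9, v_2(b)=10; units ≡ 5, 7 (mod 8); ε·ε+αω+βω = 0·1+9·0+10·1 ≡ 0  ⇒  (a,b)_2 = +1.
v=19: a=19^1·(≡3), b=19^2·(≡10) mod 19; (3|19)=-1, (10|19)=-1; (−1)^{1·2·9}·(-1)^2·(-1)^1 = -1.
v=11: a=11^-2·(≡6), b=11^-2·(≡9) mod 11; (6|11)=-1, (9|11)=+1; (−1)^{-2·-2·5}·(-1)^-2·(+1)^-2 = +1.
Ram(-41990, -4641) = {7, 17, 19, ∞}; no ℚ_7-point on the conic.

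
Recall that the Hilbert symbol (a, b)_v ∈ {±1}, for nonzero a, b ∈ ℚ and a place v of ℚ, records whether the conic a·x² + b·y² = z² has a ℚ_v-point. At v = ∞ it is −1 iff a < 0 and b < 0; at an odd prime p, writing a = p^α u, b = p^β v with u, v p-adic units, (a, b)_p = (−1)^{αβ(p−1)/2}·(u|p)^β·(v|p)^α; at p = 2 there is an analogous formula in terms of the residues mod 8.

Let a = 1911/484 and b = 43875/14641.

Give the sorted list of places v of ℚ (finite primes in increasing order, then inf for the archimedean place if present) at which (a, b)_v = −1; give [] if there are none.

[2, 13]

(a, b) ≡ (39, 195) mod (ℚ^×)²; places V = {2, 3, 5, 7, 11, 13, ∞}.
(a,b)_∞: sgn(39)=+, sgn(195)=+, so +1.
(a,b)_13: α=1, u≡10; β=1, v≡7 (mod 13); (10|13)=+1, (7|13)=-1; sign (−1)^0·+1^1·-1^1 = -1.
(a,b)_3: α=1, u≡1; β=3, v≡2 (mod 3); (1|3)=+1, (2|3)=-1; sign (−1)^1·+1^3·-1^1 = +1.
(a,b)_11: α=-2, u≡2; β=-4, v≡7 (mod 11); (2|11)=-1, (7|11)=-1; sign (−1)^0·-1^-4·-1^-2 = +1.
(a,b)_7: α=2, u≡4; β=0, v≡5 (mod 7); (4|7)=+1, (5|7)=-1; sign (−1)^0·+1^0·-1^2 = +1.
(a,b)_2: α=-2, β=0; u≡7, v≡3 (mod 8); ε(u)ε(v)=1·1, αω(v)=-2·1, βω(u)=0·0; sum ≡ 1  ⇒  -1.
(a,b)_5: α=0, u≡4; β=3, v≡1 (mod 5); (4|5)=+1, (1|5)=+1; sign (−1)^0·+1^3·+1^0 = +1.
|Ram(39, 195)| = 2, even; anisotropic at {2, 13}.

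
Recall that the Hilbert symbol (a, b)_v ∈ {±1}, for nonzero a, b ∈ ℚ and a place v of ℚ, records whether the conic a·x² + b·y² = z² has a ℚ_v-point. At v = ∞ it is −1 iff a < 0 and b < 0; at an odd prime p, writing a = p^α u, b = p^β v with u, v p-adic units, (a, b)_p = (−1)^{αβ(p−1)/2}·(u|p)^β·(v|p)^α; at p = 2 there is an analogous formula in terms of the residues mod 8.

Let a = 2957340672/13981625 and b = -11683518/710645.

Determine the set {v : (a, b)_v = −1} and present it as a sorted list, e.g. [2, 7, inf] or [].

[5, 17]

Mod squares: a ≡ 440895, b ≡ -3990. Check v ∈ {∞, 2, 3, 5, 7, 11, 13, 17, 19, 29}.
v=5: a=5^-3·(≡4), b=5^-1·(≡3) mod 5; (4|5)=+1, (3|5)=-1; (−1)^{-3·-1·2}·(+1)^-1·(-1)^-3 = -1.
v=17: a=17^1·(≡7), b=17^0·(≡5) mod 17; (7|17)=-1, (5|17)=-1; (−1)^{1·0·8}·(-1)^0·(-1)^1 = -1.
v=11: a=11^2·(≡1), b=11^4·(≡5) mod 11; (1|11)=+1, (5|11)=+1; (−1)^{2·4·5}·(+1)^4·(+1)^2 = +1.
v=3: a=3^3·(≡1), b=3^1·(≡2) mod 3; (1|3)=+1, (2|3)=-1; (−1)^{3·1·1}·(+1)^1·(-1)^3 = +1.
v=19: a=19^-1·(≡4), b=19^1·(≡10) mod 19; (4|19)=+1, (10|19)=-1; (−1)^{-1·1·9}·(+1)^1·(-1)^-1 = +1.
v=∞: 440895 > 0 and -3990 < 0  ⇒  (a,b)_∞ = +1.
v=13: a=13^1·(≡2), b=13^-2·(≡4) mod 13; (2|13)=-1, (4|13)=+1; (−1)^{1·-2·6}·(-1)^-2·(+1)^1 = +1.
v=2: v_2(a)=12, v_2(b)=1; units ≡ 7, 5 (mod 8); ε·ε+αω+βω = 1·0+12·1+1·0 ≡ 0  ⇒  (a,b)_2 = +1.
v=29: a=29^-2·(≡2), b=29^-2·(≡15) mod 29; (2|29)=-1, (15|29)=-1; (−1)^{-2·-2·14}·(-1)^-2·(-1)^-2 = +1.
v=7: a=7^-1·(≡3), b=7^1·(≡4) mod 7; (3|7)=-1, (4|7)=+1; (−1)^{-1·1·3}·(-1)^1·(+1)^-1 = +1.
(440895, -3990 / ℚ) ramifies at {5, 17}: a division algebra.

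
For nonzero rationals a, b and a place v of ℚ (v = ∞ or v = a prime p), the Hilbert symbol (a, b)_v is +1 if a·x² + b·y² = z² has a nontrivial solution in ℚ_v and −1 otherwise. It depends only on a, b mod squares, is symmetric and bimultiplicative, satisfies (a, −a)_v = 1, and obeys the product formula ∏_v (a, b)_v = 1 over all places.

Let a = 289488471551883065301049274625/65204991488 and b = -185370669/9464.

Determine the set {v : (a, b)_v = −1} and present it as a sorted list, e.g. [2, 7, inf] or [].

[7, 29, 31, 37]

Mod squares: a ≡ 23579808070, b ≡ -8246. Check v ∈ {∞, 2, 3, 5, 7, 11, 13, 17, 19, 29, 31, 37, 41}.
v=31: a=31^3·(≡6), b=31^1·(≡12) mod 31; (6|31)=-1, (12|31)=-1; (−1)^{3·1·15}·(-1)^1·(-1)^3 = -1.
v=13: a=13^-5·(≡11), b=13^-2·(≡9) mod 13; (11|13)=-1, (9|13)=+1; (−1)^{-5·-2·6}·(-1)^-2·(+1)^-5 = +1.
v=41: a=41^1·(≡32), b=41^0·(≡40) mod 41; (32|41)=+1, (40|41)=+1; (−1)^{1·0·20}·(+1)^0·(+1)^1 = +1.
v=17: a=17^6·(≡4), b=17^2·(≡9) mod 17; (4|17)=+1, (9|17)=+1; (−1)^{6·2·8}·(+1)^2·(+1)^6 = +1.
v=∞: 23579808070 > 0 and -8246 < 0  ⇒  (a,b)_∞ = +1.
v=19: a=19^3·(≡6), b=19^1·(≡8) mod 19; (6|19)=+1, (8|19)=-1; (−1)^{3·1·9}·(+1)^1·(-1)^3 = +1.
v=2: v_2(a)=-9, v_2(b)=-3; units ≡ 3, 5 (mod 8); ε·ε+αω+βω = 1·0+-9·1+-3·1 ≡ 0  ⇒  (a,b)_2 = +1.
v=29: a=29^1·(≡8), b=29^0·(≡26) mod 29; (8|29)=-1, (26|29)=-1; (−1)^{1·0·14}·(-1)^0·(-1)^1 = -1.
v=11: a=11^4·(≡3), b=11^2·(≡9) mod 11; (3|11)=+1, (9|11)=+1; (−1)^{4·2·5}·(+1)^2·(+1)^4 = +1.
v=7: a=7^-3·(≡6), b=7^-1·(≡6) mod 7; (6|7)=-1, (6|7)=-1; (−1)^{-3·-1·3}·(-1)^-1·(-1)^-3 = -1.
v=5: a=5^3·(≡4), b=5^0·(≡4) mod 5; (4|5)=+1, (4|5)=+1; (−1)^{3·0·2}·(+1)^0·(+1)^3 = +1.
v=37: a=37^1·(≡21), b=37^0·(≡5) mod 37; (21|37)=+1, (5|37)=-1; (−1)^{1·0·18}·(+1)^0·(-1)^1 = -1.
v=3: a=3^6·(≡1), b=3^2·(≡1) mod 3; (1|3)=+1, (1|3)=+1; (−1)^{6·2·1}·(+1)^2·(+1)^6 = +1.
Ram(23579808070, -8246) = {7, 29, 31, 37}; no ℚ_7-point on the conic.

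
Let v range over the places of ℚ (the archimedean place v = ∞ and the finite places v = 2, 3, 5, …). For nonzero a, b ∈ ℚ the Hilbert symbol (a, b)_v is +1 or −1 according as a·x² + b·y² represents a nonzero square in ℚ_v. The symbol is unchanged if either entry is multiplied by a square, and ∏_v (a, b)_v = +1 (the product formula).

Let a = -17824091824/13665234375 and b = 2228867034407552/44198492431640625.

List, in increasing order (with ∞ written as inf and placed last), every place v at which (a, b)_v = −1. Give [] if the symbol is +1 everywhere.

Mod squares: a ≡ -4321493, b ≡ 1178. Check v ∈ {∞, 2, 3, 5, 7, 11, 13, 19, 23, 29, 31}.
v=2: v_2(a)=4, v_2(b)=7; units ≡ 3, 5 (mod 8); ε·ε+αω+βω = 1·0+4·1+7·1 ≡ 1  ⇒  (a,b)_2 = -1.
v=23: a=23^-1·(≡22), b=23^-2·(≡22) mod 23; (22|23)=-1, (22|23)=-1; (−1)^{-1·-2·11}·(-1)^-2·(-1)^-1 = -1.
v=11: a=11^3·(≡6), b=11^4·(≡3) mod 11; (6|11)=-1, (3|11)=+1; (−1)^{3·4·5}·(-1)^4·(+1)^3 = +1.
v=13: a=13^-2·(≡6), b=13^-2·(≡7) mod 13; (6|13)=-1, (7|13)=-1; (−1)^{-2·-2·6}·(-1)^-2·(-1)^-2 = +1.
v=3: a=3^-2·(≡1), b=3^-4·(≡2) mod 3; (1|3)=+1, (2|3)=-1; (−1)^{-2·-4·1}·(+1)^-4·(-1)^-2 = +1.
v=7: a=7^2·(≡6), b=7^4·(≡1) mod 7; (6|7)=-1, (1|7)=+1; (−1)^{2·4·3}·(-1)^4·(+1)^2 = +1.
v=5: a=5^-8·(≡2), b=5^-14·(≡2) mod 5; (2|5)=-1, (2|5)=-1; (−1)^{-8·-14·2}·(-1)^-14·(-1)^-8 = +1.
v=∞: -4321493 < 0 and 1178 > 0  ⇒  (a,b)_∞ = +1.
v=29: a=29^1·(≡11), b=29^2·(≡14) mod 29; (11|29)=-1, (14|29)=-1; (−1)^{1·2·14}·(-1)^2·(-1)^1 = -1.
v=31: a=31^1·(≡20), b=31^1·(≡19) mod 31; (20|31)=+1, (19|31)=+1; (−1)^{1·1·15}·(+1)^1·(+1)^1 = -1.
v=19: a=19^1·(≡10), b=19^1·(≡1) mod 19; (10|19)=-1, (1|19)=+1; (−1)^{1·1·9}·(-1)^1·(+1)^1 = +1.
|Ram(-4321493, 1178)| = 4, even; anisotropic at {2, 23, 29, 31}.

[2, 23, 29, 31]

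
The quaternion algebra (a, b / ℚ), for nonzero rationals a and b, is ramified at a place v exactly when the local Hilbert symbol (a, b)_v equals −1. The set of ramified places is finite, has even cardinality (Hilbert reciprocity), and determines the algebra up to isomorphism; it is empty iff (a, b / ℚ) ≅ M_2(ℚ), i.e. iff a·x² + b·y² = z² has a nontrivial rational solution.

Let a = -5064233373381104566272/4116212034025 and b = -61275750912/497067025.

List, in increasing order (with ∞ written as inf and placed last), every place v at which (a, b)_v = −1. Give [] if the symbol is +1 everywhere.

[17, 23, 29, inf]

(a, b) ≡ (-437, -36482) mod (ℚ^×)²; places V = {2, 3, 5, 7, 13, 17, 19, 23, 29, 37, ∞}.
(a,b)_19: α=1, u≡15; β=0, v≡9 (mod 19); (15|19)=-1, (9|19)=+1; sign (−1)^0·-1^0·+1^1 = +1.
(a,b)_2: α=16, β=9; u≡3, v≡7 (mod 8); ε(u)ε(v)=1·1, αω(v)=16·0, βω(u)=9·1; sum ≡ 0  ⇒  +1.
(a,b)_3: α=12, u≡1; β=8, v≡1 (mod 3); (1|3)=+1, (1|3)=+1; sign (−1)^0·+1^8·+1^12 = +1.
(a,b)_17: α=2, u≡7; β=1, v≡16 (mod 17); (7|17)=-1, (16|17)=+1; sign (−1)^0·-1^1·+1^2 = -1.
(a,b)_37: α=2, u≡28; β=1, v≡8 (mod 37); (28|37)=+1, (8|37)=-1; sign (−1)^0·+1^1·-1^2 = +1.
(a,b)_23: α=1, u≡1; β=0, v≡19 (mod 23); (1|23)=+1, (19|23)=-1; sign (−1)^0·+1^0·-1^1 = -1.
(a,b)_29: α=2, u≡18; β=1, v≡26 (mod 29); (18|29)=-1, (26|29)=-1; sign (−1)^0·-1^1·-1^2 = -1.
(a,b)_7: α=-8, u≡2; β=-6, v≡4 (mod 7); (2|7)=+1, (4|7)=+1; sign (−1)^0·+1^-6·+1^-8 = +1.
(a,b)_5: α=-2, u≡3; β=-2, v≡3 (mod 5); (3|5)=-1, (3|5)=-1; sign (−1)^0·-1^-2·-1^-2 = +1.
(a,b)_13: α=-4, u≡6; β=-2, v≡1 (mod 13); (6|13)=-1, (1|13)=+1; sign (−1)^0·-1^-2·+1^-4 = +1.
(a,b)_∞: sgn(-437)=−, sgn(-36482)=−, so -1.
(-437, -36482 / ℚ) ramifies at {17, 23, 29, ∞}: a division algebra.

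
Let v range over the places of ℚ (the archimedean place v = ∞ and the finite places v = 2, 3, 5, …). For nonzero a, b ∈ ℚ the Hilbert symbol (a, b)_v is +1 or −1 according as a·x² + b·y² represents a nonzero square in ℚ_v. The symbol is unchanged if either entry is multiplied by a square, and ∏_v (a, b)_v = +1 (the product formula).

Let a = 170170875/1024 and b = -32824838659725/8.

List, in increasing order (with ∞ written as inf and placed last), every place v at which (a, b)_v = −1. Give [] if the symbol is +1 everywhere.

(a, b) ≡ (35, -42) mod (ℚ^×)²; places V = {2, 3, 5, 7, ∞}.
(a,b)_5: α=3, u≡3; β=2, v≡2 (mod 5); (3|5)=-1, (2|5)=-1; sign (−1)^0·-1^2·-1^3 = -1.
(a,b)_2: α=-10, β=-3; u≡3, v≡3 (mod 8); ε(u)ε(v)=1·1, αω(v)=-10·1, βω(u)=-3·1; sum ≡ 0  ⇒  +1.
(a,b)_∞: sgn(35)=+, sgn(-42)=−, so +1.
(a,b)_7: α=5, u≡5; β=7, v≡2 (mod 7); (5|7)=-1, (2|7)=+1; sign (−1)^1·-1^7·+1^5 = +1.
(a,b)_3: α=4, u≡2; β=13, v≡1 (mod 3); (2|3)=-1, (1|3)=+1; sign (−1)^0·-1^13·+1^4 = -1.
|Ram(35, -42)| = 2, even; anisotropic at {3, 5}.

[3, 5]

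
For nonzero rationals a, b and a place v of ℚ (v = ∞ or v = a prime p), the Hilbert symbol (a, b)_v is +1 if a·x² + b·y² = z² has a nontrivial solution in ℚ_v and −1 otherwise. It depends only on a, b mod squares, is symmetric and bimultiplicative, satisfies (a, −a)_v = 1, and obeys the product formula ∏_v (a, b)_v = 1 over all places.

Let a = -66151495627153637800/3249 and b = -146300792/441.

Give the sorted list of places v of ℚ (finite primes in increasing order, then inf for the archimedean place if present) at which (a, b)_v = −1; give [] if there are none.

[2, 11, 43, inf]

Mod squares: a ≡ -1978, b ≡ -21758. Check v ∈ {∞, 2, 3, 5, 7, 11, 19, 23, 41, 43}.
v=∞: -1978 < 0 and -21758 < 0  ⇒  (a,b)_∞ = -1.
v=19: a=19^-2·(≡16), b=19^0·(≡11) mod 19; (16|19)=+1, (11|19)=+1; (−1)^{-2·0·9}·(+1)^0·(+1)^-2 = +1.
v=2: v_2(a)=3, v_2(b)=3; units ≡ 3, 1 (mod 8); ε·ε+αω+βω = 1·0+3·0+3·1 ≡ 1  ⇒  (a,b)_2 = -1.
v=5: a=5^2·(≡2), b=5^0·(≡3) mod 5; (2|5)=-1, (3|5)=-1; (−1)^{2·0·2}·(-1)^0·(-1)^2 = +1.
v=23: a=23^3·(≡3), b=23^1·(≡17) mod 23; (3|23)=+1, (17|23)=-1; (−1)^{3·1·11}·(+1)^1·(-1)^3 = +1.
v=7: a=7^0·(≡6), b=7^-2·(≡3) mod 7; (6|7)=-1, (3|7)=-1; (−1)^{0·-2·3}·(-1)^-2·(-1)^0 = +1.
v=41: a=41^4·(≡39), b=41^2·(≡3) mod 41; (39|41)=+1, (3|41)=-1; (−1)^{4·2·20}·(+1)^2·(-1)^4 = +1.
v=43: a=43^3·(≡31), b=43^1·(≡38) mod 43; (31|43)=+1, (38|43)=+1; (−1)^{3·1·21}·(+1)^1·(+1)^3 = -1.
v=11: a=11^2·(≡2), b=11^1·(≡6) mod 11; (2|11)=-1, (6|11)=-1; (−1)^{2·1·5}·(-1)^1·(-1)^2 = -1.
v=3: a=3^-2·(≡2), b=3^-2·(≡1) mod 3; (2|3)=-1, (1|3)=+1; (−1)^{-2·-2·1}·(-1)^-2·(+1)^-2 = +1.
(-1978, -21758 / ℚ) ramifies at {2, 11, 43, ∞}: a division algebra.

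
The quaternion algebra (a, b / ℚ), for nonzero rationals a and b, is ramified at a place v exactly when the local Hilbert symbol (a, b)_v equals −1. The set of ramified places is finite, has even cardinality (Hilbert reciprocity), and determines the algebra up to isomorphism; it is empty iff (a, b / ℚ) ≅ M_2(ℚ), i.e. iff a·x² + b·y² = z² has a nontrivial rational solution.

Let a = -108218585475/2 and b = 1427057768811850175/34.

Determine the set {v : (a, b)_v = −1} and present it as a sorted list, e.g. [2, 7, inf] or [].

[2, 7, 17, 19]

Mod squares: a ≡ -182, b ≡ 49742. Check v ∈ {∞, 2, 3, 5, 7, 11, 13, 17, 19}.
v=2: v_2(a)=-1, v_2(b)=-1; units ≡ 5, 7 (mod 8); ε·ε+αω+βω = 0·1+-1·0+-1·1 ≡ 1  ⇒  (a,b)_2 = -1.
v=19: a=19^2·(≡10), b=19^5·(≡3) mod 19; (10|19)=-1, (3|19)=-1; (−1)^{2·5·9}·(-1)^5·(-1)^2 = -1.
v=17: a=17^0·(≡12), b=17^-1·(≡15) mod 17; (12|17)=-1, (15|17)=+1; (−1)^{0·-1·8}·(-1)^-1·(+1)^0 = -1.
v=5: a=5^2·(≡3), b=5^2·(≡3) mod 5; (3|5)=-1, (3|5)=-1; (−1)^{2·2·2}·(-1)^2·(-1)^2 = +1.
v=∞: -182 < 0 and 49742 > 0  ⇒  (a,b)_∞ = +1.
v=13: a=13^1·(≡9), b=13^2·(≡3) mod 13; (9|13)=+1, (3|13)=+1; (−1)^{1·2·6}·(+1)^2·(+1)^1 = +1.
v=7: a=7^1·(≡1), b=7^1·(≡1) mod 7; (1|7)=+1, (1|7)=+1; (−1)^{1·1·3}·(+1)^1·(+1)^1 = -1.
v=11: a=11^4·(≡4), b=11^7·(≡4) mod 11; (4|11)=+1, (4|11)=+1; (−1)^{4·7·5}·(+1)^7·(+1)^4 = +1.
v=3: a=3^2·(≡1), b=3^0·(≡2) mod 3; (1|3)=+1, (2|3)=-1; (−1)^{2·0·1}·(+1)^0·(-1)^2 = +1.
Ram(-182, 49742) = {2, 7, 17, 19}; no ℚ_2-point on the conic.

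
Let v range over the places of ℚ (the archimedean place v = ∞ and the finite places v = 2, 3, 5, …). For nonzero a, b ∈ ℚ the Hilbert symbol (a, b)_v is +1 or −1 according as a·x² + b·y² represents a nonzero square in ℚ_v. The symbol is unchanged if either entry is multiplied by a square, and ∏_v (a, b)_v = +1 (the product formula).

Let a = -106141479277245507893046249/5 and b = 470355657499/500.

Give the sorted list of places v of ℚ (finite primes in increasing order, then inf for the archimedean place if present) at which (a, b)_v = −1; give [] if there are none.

[2, 11]

(a, b) ≡ (-5005, 95) mod (ℚ^×)²; places V = {2, 3, 5, 7, 11, 13, 19, ∞}.
(a,b)_∞: sgn(-5005)=−, sgn(95)=+, so +1.
(a,b)_19: α=6, u≡4; β=3, v≡11 (mod 19); (4|19)=+1, (11|19)=+1; sign (−1)^0·+1^3·+1^6 = +1.
(a,b)_5: α=-1, u≡1; β=-3, v≡1 (mod 5); (1|5)=+1, (1|5)=+1; sign (−1)^0·+1^-3·+1^-1 = +1.
(a,b)_2: α=0, β=-2; u≡3, v≡7 (mod 8); ε(u)ε(v)=1·1, αω(v)=0·0, βω(u)=-2·1; sum ≡ 1  ⇒  -1.
(a,b)_13: α=7, u≡6; β=4, v≡12 (mod 13); (6|13)=-1, (12|13)=+1; sign (−1)^0·-1^4·+1^7 = +1.
(a,b)_3: α=4, u≡2; β=0, v≡2 (mod 3); (2|3)=-1, (2|3)=-1; sign (−1)^0·-1^0·-1^4 = +1.
(a,b)_7: α=9, u≡6; β=4, v≡2 (mod 7); (6|7)=-1, (2|7)=+1; sign (−1)^0·-1^4·+1^9 = +1.
(a,b)_11: α=1, u≡2; β=0, v≡7 (mod 11); (2|11)=-1, (7|11)=-1; sign (−1)^0·-1^0·-1^1 = -1.
(-5005, 95 / ℚ) ramifies at {2, 11}: a division algebra.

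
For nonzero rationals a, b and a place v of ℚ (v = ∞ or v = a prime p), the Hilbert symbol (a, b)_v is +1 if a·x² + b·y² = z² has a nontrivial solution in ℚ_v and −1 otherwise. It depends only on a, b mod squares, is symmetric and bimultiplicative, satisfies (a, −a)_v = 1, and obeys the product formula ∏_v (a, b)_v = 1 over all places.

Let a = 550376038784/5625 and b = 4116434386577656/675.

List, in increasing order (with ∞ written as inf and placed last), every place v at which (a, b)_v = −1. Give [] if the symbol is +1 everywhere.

[3, 23, 41, 43]

(a, b) ≡ (587366, 1742714922) mod (ℚ^×)²; places V = {2, 3, 5, 11, 13, 19, 23, 29, 41, 43, ∞}.
(a,b)_23: α=0, u≡17; β=1, v≡16 (mod 23); (17|23)=-1, (16|23)=+1; sign (−1)^0·-1^1·+1^0 = -1.
(a,b)_43: α=0, u≡30; β=1, v≡6 (mod 43); (30|43)=-1, (6|43)=+1; sign (−1)^0·-1^1·+1^0 = -1.
(a,b)_2: α=7, β=3; u≡3, v≡5 (mod 8); ε(u)ε(v)=1·0, αω(v)=7·1, βω(u)=3·1; sum ≡ 0  ⇒  +1.
(a,b)_5: α=-4, u≡1; β=-2, v≡3 (mod 5); (1|5)=+1, (3|5)=-1; sign (−1)^0·+1^-2·-1^-4 = +1.
(a,b)_3: α=-2, u≡2; β=-3, v≡1 (mod 3); (2|3)=-1, (1|3)=+1; sign (−1)^0·-1^-3·+1^-2 = -1.
(a,b)_19: α=1, u≡1; β=1, v≡8 (mod 19); (1|19)=+1, (8|19)=-1; sign (−1)^1·+1^1·-1^1 = +1.
(a,b)_29: α=1, u≡27; β=1, v≡17 (mod 29); (27|29)=-1, (17|29)=-1; sign (−1)^0·-1^1·-1^1 = +1.
(a,b)_∞: sgn(587366)=+, sgn(1742714922)=+, so +1.
(a,b)_11: α=4, u≡6; β=6, v≡1 (mod 11); (6|11)=-1, (1|11)=+1; sign (−1)^0·-1^6·+1^4 = +1.
(a,b)_13: α=1, u≡2; β=1, v≡2 (mod 13); (2|13)=-1, (2|13)=-1; sign (−1)^0·-1^1·-1^1 = +1.
(a,b)_41: α=1, u≡11; β=1, v≡23 (mod 41); (11|41)=-1, (23|41)=+1; sign (−1)^0·-1^1·+1^1 = -1.
|Ram(587366, 1742714922)| = 4, even; anisotropic at {3, 23, 41, 43}.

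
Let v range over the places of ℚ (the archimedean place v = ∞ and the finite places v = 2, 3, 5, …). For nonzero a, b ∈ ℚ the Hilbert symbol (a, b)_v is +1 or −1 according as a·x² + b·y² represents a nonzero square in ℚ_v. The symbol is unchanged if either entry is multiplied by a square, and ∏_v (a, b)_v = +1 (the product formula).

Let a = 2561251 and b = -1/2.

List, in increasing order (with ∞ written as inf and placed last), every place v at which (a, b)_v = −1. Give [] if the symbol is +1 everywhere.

(a, b) ≡ (2561251, -2) mod (ℚ^×)²; places V = {2, 7, 11, 29, 31, 37, ∞}.
(a,b)_7: α=1, u≡3; β=0, v≡3 (mod 7); (3|7)=-1, (3|7)=-1; sign (−1)^0·-1^0·-1^1 = -1.
(a,b)_2: α=0, β=-1; u≡3, v≡7 (mod 8); ε(u)ε(v)=1·1, αω(v)=0·0, βω(u)=-1·1; sum ≡ 0  ⇒  +1.
(a,b)_29: α=1, u≡14; β=0, v≡14 (mod 29); (14|29)=-1, (14|29)=-1; sign (−1)^0·-1^0·-1^1 = -1.
(a,b)_11: α=1, u≡4; β=0, v≡5 (mod 11); (4|11)=+1, (5|11)=+1; sign (−1)^0·+1^0·+1^1 = +1.
(a,b)_37: α=1, u≡33; β=0, v≡18 (mod 37); (33|37)=+1, (18|37)=-1; sign (−1)^0·+1^0·-1^1 = -1.
(a,b)_31: α=1, u≡6; β=0, v≡15 (mod 31); (6|31)=-1, (15|31)=-1; sign (−1)^0·-1^0·-1^1 = -1.
(a,b)_∞: sgn(2561251)=+, sgn(-2)=−, so +1.
Ram(2561251, -2) = {7, 29, 31, 37}; no ℚ_7-point on the conic.

[7, 29, 31, 37]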